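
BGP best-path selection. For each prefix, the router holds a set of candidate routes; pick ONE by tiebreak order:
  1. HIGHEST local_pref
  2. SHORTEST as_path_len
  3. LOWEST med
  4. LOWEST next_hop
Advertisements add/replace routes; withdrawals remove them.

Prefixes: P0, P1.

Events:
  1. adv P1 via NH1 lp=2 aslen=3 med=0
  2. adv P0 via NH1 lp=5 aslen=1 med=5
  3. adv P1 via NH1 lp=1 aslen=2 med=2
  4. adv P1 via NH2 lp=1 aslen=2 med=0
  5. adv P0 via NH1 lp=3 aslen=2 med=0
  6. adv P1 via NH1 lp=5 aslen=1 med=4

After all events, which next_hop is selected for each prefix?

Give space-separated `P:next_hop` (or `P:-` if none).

Op 1: best P0=- P1=NH1
Op 2: best P0=NH1 P1=NH1
Op 3: best P0=NH1 P1=NH1
Op 4: best P0=NH1 P1=NH2
Op 5: best P0=NH1 P1=NH2
Op 6: best P0=NH1 P1=NH1

Answer: P0:NH1 P1:NH1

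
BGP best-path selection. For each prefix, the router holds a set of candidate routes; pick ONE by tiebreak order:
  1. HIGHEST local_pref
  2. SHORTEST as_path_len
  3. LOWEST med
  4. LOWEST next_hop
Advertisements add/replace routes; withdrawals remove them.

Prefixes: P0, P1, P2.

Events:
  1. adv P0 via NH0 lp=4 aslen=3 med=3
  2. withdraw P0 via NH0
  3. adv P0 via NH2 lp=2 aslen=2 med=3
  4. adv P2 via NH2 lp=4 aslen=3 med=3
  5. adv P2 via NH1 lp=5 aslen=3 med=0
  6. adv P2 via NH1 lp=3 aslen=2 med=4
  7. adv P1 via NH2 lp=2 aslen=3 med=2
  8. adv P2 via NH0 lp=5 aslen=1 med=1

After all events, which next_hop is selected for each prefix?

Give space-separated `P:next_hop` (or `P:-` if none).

Op 1: best P0=NH0 P1=- P2=-
Op 2: best P0=- P1=- P2=-
Op 3: best P0=NH2 P1=- P2=-
Op 4: best P0=NH2 P1=- P2=NH2
Op 5: best P0=NH2 P1=- P2=NH1
Op 6: best P0=NH2 P1=- P2=NH2
Op 7: best P0=NH2 P1=NH2 P2=NH2
Op 8: best P0=NH2 P1=NH2 P2=NH0

Answer: P0:NH2 P1:NH2 P2:NH0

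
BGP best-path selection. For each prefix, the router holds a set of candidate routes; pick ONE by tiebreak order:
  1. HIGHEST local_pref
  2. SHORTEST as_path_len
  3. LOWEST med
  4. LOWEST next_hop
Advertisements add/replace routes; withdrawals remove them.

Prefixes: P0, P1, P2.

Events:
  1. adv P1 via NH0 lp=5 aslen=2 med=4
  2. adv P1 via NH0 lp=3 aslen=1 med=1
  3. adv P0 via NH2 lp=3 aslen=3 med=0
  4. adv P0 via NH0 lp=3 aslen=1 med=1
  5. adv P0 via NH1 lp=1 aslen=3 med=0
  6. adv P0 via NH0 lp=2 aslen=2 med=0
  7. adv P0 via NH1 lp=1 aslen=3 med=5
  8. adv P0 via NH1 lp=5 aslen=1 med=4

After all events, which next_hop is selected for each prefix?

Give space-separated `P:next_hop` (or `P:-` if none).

Answer: P0:NH1 P1:NH0 P2:-

Derivation:
Op 1: best P0=- P1=NH0 P2=-
Op 2: best P0=- P1=NH0 P2=-
Op 3: best P0=NH2 P1=NH0 P2=-
Op 4: best P0=NH0 P1=NH0 P2=-
Op 5: best P0=NH0 P1=NH0 P2=-
Op 6: best P0=NH2 P1=NH0 P2=-
Op 7: best P0=NH2 P1=NH0 P2=-
Op 8: best P0=NH1 P1=NH0 P2=-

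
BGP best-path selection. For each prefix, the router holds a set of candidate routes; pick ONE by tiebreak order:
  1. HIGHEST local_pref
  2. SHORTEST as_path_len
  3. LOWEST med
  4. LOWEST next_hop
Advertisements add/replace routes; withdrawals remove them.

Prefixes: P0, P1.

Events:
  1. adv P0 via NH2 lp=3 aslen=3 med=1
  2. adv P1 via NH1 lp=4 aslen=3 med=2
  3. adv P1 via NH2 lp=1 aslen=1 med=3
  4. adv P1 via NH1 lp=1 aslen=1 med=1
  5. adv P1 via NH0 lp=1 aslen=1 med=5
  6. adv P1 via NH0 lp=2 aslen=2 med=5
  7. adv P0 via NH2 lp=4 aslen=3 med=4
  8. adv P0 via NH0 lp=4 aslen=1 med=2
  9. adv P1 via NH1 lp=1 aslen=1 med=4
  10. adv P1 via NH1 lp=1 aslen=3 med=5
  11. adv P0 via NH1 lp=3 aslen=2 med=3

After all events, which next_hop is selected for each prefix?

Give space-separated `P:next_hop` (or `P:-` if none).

Op 1: best P0=NH2 P1=-
Op 2: best P0=NH2 P1=NH1
Op 3: best P0=NH2 P1=NH1
Op 4: best P0=NH2 P1=NH1
Op 5: best P0=NH2 P1=NH1
Op 6: best P0=NH2 P1=NH0
Op 7: best P0=NH2 P1=NH0
Op 8: best P0=NH0 P1=NH0
Op 9: best P0=NH0 P1=NH0
Op 10: best P0=NH0 P1=NH0
Op 11: best P0=NH0 P1=NH0

Answer: P0:NH0 P1:NH0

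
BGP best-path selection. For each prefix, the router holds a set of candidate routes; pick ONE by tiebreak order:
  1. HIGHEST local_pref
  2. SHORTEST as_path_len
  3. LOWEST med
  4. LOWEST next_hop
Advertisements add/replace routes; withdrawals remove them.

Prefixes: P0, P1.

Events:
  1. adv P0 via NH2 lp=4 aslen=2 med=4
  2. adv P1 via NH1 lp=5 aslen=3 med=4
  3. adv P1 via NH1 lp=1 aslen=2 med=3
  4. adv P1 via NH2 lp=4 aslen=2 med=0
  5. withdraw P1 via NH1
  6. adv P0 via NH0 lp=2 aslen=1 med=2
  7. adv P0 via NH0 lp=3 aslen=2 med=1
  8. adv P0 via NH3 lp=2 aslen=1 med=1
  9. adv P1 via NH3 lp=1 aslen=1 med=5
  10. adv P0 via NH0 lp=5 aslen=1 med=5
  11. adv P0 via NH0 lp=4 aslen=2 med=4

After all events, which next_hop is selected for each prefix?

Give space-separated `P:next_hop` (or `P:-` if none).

Op 1: best P0=NH2 P1=-
Op 2: best P0=NH2 P1=NH1
Op 3: best P0=NH2 P1=NH1
Op 4: best P0=NH2 P1=NH2
Op 5: best P0=NH2 P1=NH2
Op 6: best P0=NH2 P1=NH2
Op 7: best P0=NH2 P1=NH2
Op 8: best P0=NH2 P1=NH2
Op 9: best P0=NH2 P1=NH2
Op 10: best P0=NH0 P1=NH2
Op 11: best P0=NH0 P1=NH2

Answer: P0:NH0 P1:NH2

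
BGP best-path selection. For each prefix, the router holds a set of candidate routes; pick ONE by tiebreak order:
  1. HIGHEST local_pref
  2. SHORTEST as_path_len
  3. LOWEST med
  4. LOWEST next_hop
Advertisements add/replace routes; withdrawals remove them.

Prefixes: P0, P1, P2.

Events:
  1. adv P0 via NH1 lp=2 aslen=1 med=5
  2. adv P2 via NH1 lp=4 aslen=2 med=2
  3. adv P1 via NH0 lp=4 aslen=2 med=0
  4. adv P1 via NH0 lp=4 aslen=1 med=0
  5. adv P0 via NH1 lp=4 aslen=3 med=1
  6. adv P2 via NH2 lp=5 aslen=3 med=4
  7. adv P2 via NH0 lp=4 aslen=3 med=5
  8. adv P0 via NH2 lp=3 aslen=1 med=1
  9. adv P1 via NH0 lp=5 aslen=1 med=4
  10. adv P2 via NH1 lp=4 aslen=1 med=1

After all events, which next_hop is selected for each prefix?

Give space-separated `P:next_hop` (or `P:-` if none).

Op 1: best P0=NH1 P1=- P2=-
Op 2: best P0=NH1 P1=- P2=NH1
Op 3: best P0=NH1 P1=NH0 P2=NH1
Op 4: best P0=NH1 P1=NH0 P2=NH1
Op 5: best P0=NH1 P1=NH0 P2=NH1
Op 6: best P0=NH1 P1=NH0 P2=NH2
Op 7: best P0=NH1 P1=NH0 P2=NH2
Op 8: best P0=NH1 P1=NH0 P2=NH2
Op 9: best P0=NH1 P1=NH0 P2=NH2
Op 10: best P0=NH1 P1=NH0 P2=NH2

Answer: P0:NH1 P1:NH0 P2:NH2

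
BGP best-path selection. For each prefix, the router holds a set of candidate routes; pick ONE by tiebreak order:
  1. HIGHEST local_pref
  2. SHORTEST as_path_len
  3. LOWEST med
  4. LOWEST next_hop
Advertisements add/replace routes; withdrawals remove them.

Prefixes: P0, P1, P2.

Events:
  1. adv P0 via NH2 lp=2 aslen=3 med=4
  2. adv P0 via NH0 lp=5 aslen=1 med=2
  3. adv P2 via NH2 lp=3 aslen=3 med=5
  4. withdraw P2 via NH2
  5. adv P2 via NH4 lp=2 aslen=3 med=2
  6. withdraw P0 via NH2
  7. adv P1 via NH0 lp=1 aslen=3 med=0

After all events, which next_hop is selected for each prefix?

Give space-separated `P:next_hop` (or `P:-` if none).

Answer: P0:NH0 P1:NH0 P2:NH4

Derivation:
Op 1: best P0=NH2 P1=- P2=-
Op 2: best P0=NH0 P1=- P2=-
Op 3: best P0=NH0 P1=- P2=NH2
Op 4: best P0=NH0 P1=- P2=-
Op 5: best P0=NH0 P1=- P2=NH4
Op 6: best P0=NH0 P1=- P2=NH4
Op 7: best P0=NH0 P1=NH0 P2=NH4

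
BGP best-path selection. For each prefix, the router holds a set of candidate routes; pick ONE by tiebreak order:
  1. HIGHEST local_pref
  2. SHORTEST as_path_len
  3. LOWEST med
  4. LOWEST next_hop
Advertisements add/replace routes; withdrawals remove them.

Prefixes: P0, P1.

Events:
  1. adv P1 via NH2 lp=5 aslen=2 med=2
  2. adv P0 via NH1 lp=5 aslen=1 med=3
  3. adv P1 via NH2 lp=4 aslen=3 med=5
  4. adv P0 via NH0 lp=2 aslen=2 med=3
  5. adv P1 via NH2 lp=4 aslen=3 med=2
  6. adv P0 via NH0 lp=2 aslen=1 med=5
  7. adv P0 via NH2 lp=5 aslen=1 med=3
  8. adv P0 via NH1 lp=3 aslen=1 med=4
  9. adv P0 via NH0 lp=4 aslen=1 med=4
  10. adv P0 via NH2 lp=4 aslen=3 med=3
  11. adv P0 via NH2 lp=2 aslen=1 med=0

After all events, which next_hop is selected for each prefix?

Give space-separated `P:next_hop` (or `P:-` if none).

Op 1: best P0=- P1=NH2
Op 2: best P0=NH1 P1=NH2
Op 3: best P0=NH1 P1=NH2
Op 4: best P0=NH1 P1=NH2
Op 5: best P0=NH1 P1=NH2
Op 6: best P0=NH1 P1=NH2
Op 7: best P0=NH1 P1=NH2
Op 8: best P0=NH2 P1=NH2
Op 9: best P0=NH2 P1=NH2
Op 10: best P0=NH0 P1=NH2
Op 11: best P0=NH0 P1=NH2

Answer: P0:NH0 P1:NH2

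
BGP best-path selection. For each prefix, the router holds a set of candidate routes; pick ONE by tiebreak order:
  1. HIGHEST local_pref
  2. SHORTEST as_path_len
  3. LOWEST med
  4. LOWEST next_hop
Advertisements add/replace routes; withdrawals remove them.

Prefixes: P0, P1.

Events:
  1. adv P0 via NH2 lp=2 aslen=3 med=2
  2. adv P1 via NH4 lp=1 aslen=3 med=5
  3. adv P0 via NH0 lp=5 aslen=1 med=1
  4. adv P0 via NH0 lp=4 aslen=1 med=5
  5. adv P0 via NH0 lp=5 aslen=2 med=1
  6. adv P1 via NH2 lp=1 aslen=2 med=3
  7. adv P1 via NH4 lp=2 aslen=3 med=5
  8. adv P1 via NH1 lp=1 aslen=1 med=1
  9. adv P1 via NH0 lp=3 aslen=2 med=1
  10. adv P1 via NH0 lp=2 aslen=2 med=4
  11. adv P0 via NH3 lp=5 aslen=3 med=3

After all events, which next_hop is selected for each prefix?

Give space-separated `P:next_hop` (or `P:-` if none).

Answer: P0:NH0 P1:NH0

Derivation:
Op 1: best P0=NH2 P1=-
Op 2: best P0=NH2 P1=NH4
Op 3: best P0=NH0 P1=NH4
Op 4: best P0=NH0 P1=NH4
Op 5: best P0=NH0 P1=NH4
Op 6: best P0=NH0 P1=NH2
Op 7: best P0=NH0 P1=NH4
Op 8: best P0=NH0 P1=NH4
Op 9: best P0=NH0 P1=NH0
Op 10: best P0=NH0 P1=NH0
Op 11: best P0=NH0 P1=NH0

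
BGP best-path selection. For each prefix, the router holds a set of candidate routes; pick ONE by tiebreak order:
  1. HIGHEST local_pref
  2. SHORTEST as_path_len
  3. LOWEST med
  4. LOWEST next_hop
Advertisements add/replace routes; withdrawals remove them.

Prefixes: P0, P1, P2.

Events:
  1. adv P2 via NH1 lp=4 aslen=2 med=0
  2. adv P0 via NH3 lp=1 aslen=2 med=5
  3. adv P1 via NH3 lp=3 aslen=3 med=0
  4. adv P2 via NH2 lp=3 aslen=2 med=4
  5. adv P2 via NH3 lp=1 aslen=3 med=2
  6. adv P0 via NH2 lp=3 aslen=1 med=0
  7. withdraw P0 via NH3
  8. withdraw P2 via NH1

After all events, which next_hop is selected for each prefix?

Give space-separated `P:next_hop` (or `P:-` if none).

Answer: P0:NH2 P1:NH3 P2:NH2

Derivation:
Op 1: best P0=- P1=- P2=NH1
Op 2: best P0=NH3 P1=- P2=NH1
Op 3: best P0=NH3 P1=NH3 P2=NH1
Op 4: best P0=NH3 P1=NH3 P2=NH1
Op 5: best P0=NH3 P1=NH3 P2=NH1
Op 6: best P0=NH2 P1=NH3 P2=NH1
Op 7: best P0=NH2 P1=NH3 P2=NH1
Op 8: best P0=NH2 P1=NH3 P2=NH2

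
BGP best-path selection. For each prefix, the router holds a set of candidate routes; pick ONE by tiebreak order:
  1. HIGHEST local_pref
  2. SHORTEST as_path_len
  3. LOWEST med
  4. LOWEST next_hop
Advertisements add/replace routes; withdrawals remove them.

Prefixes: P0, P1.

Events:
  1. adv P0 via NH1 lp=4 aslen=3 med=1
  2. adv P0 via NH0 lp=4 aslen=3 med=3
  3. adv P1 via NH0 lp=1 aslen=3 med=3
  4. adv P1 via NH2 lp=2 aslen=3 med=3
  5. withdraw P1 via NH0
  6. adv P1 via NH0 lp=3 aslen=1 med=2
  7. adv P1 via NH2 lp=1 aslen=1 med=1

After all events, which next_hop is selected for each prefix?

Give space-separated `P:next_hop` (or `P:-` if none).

Answer: P0:NH1 P1:NH0

Derivation:
Op 1: best P0=NH1 P1=-
Op 2: best P0=NH1 P1=-
Op 3: best P0=NH1 P1=NH0
Op 4: best P0=NH1 P1=NH2
Op 5: best P0=NH1 P1=NH2
Op 6: best P0=NH1 P1=NH0
Op 7: best P0=NH1 P1=NH0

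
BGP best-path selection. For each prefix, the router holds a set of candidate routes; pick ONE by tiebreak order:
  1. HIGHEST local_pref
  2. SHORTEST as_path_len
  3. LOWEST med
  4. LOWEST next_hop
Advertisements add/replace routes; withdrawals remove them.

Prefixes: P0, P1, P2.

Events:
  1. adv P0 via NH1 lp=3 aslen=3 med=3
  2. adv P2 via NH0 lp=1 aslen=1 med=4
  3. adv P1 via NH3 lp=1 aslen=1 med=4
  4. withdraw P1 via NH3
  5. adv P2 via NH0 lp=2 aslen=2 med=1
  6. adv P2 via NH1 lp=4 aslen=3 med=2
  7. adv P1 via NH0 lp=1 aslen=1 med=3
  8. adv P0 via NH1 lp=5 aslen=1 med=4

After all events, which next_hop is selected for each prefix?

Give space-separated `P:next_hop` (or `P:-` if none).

Answer: P0:NH1 P1:NH0 P2:NH1

Derivation:
Op 1: best P0=NH1 P1=- P2=-
Op 2: best P0=NH1 P1=- P2=NH0
Op 3: best P0=NH1 P1=NH3 P2=NH0
Op 4: best P0=NH1 P1=- P2=NH0
Op 5: best P0=NH1 P1=- P2=NH0
Op 6: best P0=NH1 P1=- P2=NH1
Op 7: best P0=NH1 P1=NH0 P2=NH1
Op 8: best P0=NH1 P1=NH0 P2=NH1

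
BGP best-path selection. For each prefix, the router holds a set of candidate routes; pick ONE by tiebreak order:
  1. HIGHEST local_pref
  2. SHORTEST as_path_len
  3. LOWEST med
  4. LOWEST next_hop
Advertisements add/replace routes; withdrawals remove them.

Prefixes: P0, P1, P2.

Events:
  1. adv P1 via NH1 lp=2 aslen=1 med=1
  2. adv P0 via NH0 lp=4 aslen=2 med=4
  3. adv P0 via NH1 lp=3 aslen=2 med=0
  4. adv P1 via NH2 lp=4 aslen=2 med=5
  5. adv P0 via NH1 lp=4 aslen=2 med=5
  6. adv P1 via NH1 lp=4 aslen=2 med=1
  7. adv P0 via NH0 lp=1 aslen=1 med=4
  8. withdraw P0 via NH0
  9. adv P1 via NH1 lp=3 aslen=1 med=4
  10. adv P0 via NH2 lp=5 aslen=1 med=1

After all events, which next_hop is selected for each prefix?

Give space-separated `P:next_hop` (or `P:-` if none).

Answer: P0:NH2 P1:NH2 P2:-

Derivation:
Op 1: best P0=- P1=NH1 P2=-
Op 2: best P0=NH0 P1=NH1 P2=-
Op 3: best P0=NH0 P1=NH1 P2=-
Op 4: best P0=NH0 P1=NH2 P2=-
Op 5: best P0=NH0 P1=NH2 P2=-
Op 6: best P0=NH0 P1=NH1 P2=-
Op 7: best P0=NH1 P1=NH1 P2=-
Op 8: best P0=NH1 P1=NH1 P2=-
Op 9: best P0=NH1 P1=NH2 P2=-
Op 10: best P0=NH2 P1=NH2 P2=-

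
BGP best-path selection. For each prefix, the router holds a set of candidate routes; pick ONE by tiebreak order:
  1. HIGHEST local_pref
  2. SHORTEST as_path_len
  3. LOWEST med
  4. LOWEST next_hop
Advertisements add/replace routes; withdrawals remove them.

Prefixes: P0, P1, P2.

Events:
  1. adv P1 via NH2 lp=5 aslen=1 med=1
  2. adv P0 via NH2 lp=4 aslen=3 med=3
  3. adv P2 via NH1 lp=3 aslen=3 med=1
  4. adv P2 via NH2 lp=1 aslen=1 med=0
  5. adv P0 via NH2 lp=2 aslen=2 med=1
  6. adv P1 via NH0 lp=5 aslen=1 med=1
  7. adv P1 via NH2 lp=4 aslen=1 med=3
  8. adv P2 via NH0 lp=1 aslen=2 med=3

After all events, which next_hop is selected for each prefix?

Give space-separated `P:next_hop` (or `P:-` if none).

Answer: P0:NH2 P1:NH0 P2:NH1

Derivation:
Op 1: best P0=- P1=NH2 P2=-
Op 2: best P0=NH2 P1=NH2 P2=-
Op 3: best P0=NH2 P1=NH2 P2=NH1
Op 4: best P0=NH2 P1=NH2 P2=NH1
Op 5: best P0=NH2 P1=NH2 P2=NH1
Op 6: best P0=NH2 P1=NH0 P2=NH1
Op 7: best P0=NH2 P1=NH0 P2=NH1
Op 8: best P0=NH2 P1=NH0 P2=NH1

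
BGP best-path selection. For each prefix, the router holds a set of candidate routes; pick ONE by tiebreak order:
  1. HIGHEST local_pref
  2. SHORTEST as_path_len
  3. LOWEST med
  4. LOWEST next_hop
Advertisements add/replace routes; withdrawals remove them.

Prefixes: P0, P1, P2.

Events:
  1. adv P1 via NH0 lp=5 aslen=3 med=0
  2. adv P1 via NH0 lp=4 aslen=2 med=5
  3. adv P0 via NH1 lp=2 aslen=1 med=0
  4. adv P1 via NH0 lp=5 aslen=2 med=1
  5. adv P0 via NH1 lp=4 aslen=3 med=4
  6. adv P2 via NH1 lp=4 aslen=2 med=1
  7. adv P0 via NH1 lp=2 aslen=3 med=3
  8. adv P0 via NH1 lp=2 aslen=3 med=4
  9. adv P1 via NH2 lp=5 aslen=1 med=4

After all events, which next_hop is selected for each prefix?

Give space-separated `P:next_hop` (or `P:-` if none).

Op 1: best P0=- P1=NH0 P2=-
Op 2: best P0=- P1=NH0 P2=-
Op 3: best P0=NH1 P1=NH0 P2=-
Op 4: best P0=NH1 P1=NH0 P2=-
Op 5: best P0=NH1 P1=NH0 P2=-
Op 6: best P0=NH1 P1=NH0 P2=NH1
Op 7: best P0=NH1 P1=NH0 P2=NH1
Op 8: best P0=NH1 P1=NH0 P2=NH1
Op 9: best P0=NH1 P1=NH2 P2=NH1

Answer: P0:NH1 P1:NH2 P2:NH1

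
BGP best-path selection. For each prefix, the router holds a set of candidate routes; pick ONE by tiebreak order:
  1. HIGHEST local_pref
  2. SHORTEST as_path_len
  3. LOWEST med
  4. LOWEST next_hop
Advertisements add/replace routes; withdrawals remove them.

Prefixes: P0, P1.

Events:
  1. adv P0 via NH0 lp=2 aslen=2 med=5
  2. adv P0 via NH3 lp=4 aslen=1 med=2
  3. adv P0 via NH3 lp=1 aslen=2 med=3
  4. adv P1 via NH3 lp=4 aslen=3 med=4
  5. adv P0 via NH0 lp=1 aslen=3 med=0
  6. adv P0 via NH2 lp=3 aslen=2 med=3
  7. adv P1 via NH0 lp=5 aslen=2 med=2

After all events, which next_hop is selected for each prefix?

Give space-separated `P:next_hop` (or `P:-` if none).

Answer: P0:NH2 P1:NH0

Derivation:
Op 1: best P0=NH0 P1=-
Op 2: best P0=NH3 P1=-
Op 3: best P0=NH0 P1=-
Op 4: best P0=NH0 P1=NH3
Op 5: best P0=NH3 P1=NH3
Op 6: best P0=NH2 P1=NH3
Op 7: best P0=NH2 P1=NH0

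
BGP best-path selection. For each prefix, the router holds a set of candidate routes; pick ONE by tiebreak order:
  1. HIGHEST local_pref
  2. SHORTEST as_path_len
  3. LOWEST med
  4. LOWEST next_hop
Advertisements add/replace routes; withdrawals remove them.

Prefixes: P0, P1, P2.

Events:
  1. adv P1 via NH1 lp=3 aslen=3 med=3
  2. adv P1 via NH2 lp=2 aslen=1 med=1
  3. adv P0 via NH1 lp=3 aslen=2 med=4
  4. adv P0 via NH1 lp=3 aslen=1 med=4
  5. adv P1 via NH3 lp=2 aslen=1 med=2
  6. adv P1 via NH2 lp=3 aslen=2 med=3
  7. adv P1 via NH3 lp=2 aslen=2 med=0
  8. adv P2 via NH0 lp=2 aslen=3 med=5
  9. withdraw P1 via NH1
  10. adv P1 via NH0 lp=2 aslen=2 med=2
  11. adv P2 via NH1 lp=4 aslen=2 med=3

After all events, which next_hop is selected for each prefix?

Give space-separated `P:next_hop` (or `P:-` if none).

Op 1: best P0=- P1=NH1 P2=-
Op 2: best P0=- P1=NH1 P2=-
Op 3: best P0=NH1 P1=NH1 P2=-
Op 4: best P0=NH1 P1=NH1 P2=-
Op 5: best P0=NH1 P1=NH1 P2=-
Op 6: best P0=NH1 P1=NH2 P2=-
Op 7: best P0=NH1 P1=NH2 P2=-
Op 8: best P0=NH1 P1=NH2 P2=NH0
Op 9: best P0=NH1 P1=NH2 P2=NH0
Op 10: best P0=NH1 P1=NH2 P2=NH0
Op 11: best P0=NH1 P1=NH2 P2=NH1

Answer: P0:NH1 P1:NH2 P2:NH1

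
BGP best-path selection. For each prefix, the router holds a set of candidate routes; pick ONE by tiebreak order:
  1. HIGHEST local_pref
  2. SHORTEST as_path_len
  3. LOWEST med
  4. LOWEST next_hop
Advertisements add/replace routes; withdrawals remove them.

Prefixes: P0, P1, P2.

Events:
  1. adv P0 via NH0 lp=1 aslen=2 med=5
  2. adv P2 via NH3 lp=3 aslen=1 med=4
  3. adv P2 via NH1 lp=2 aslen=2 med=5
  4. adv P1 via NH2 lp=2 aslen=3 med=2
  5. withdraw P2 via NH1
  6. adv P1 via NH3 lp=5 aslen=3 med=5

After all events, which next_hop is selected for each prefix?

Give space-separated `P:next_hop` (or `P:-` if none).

Op 1: best P0=NH0 P1=- P2=-
Op 2: best P0=NH0 P1=- P2=NH3
Op 3: best P0=NH0 P1=- P2=NH3
Op 4: best P0=NH0 P1=NH2 P2=NH3
Op 5: best P0=NH0 P1=NH2 P2=NH3
Op 6: best P0=NH0 P1=NH3 P2=NH3

Answer: P0:NH0 P1:NH3 P2:NH3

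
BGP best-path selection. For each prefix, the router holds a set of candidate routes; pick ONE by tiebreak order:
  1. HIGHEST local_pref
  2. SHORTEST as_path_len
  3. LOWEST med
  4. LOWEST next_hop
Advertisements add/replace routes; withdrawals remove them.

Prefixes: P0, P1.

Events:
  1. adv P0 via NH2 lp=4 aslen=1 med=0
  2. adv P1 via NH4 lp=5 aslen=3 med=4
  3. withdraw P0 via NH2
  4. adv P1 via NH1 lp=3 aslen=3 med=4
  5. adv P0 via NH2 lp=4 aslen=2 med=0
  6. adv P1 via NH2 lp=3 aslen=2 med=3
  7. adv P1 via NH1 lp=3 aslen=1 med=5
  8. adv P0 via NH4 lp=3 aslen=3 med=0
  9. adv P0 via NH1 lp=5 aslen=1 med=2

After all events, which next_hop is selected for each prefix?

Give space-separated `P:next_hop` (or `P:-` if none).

Op 1: best P0=NH2 P1=-
Op 2: best P0=NH2 P1=NH4
Op 3: best P0=- P1=NH4
Op 4: best P0=- P1=NH4
Op 5: best P0=NH2 P1=NH4
Op 6: best P0=NH2 P1=NH4
Op 7: best P0=NH2 P1=NH4
Op 8: best P0=NH2 P1=NH4
Op 9: best P0=NH1 P1=NH4

Answer: P0:NH1 P1:NH4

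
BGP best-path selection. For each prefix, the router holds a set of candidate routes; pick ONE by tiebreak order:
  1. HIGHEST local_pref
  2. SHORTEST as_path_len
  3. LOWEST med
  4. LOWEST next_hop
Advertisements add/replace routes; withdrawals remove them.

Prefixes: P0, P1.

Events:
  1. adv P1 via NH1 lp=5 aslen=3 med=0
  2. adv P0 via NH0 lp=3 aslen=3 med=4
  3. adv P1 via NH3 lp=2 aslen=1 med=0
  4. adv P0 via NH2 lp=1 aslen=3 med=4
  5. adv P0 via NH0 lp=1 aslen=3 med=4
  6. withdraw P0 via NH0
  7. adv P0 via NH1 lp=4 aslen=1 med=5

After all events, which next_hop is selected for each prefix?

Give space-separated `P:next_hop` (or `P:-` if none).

Op 1: best P0=- P1=NH1
Op 2: best P0=NH0 P1=NH1
Op 3: best P0=NH0 P1=NH1
Op 4: best P0=NH0 P1=NH1
Op 5: best P0=NH0 P1=NH1
Op 6: best P0=NH2 P1=NH1
Op 7: best P0=NH1 P1=NH1

Answer: P0:NH1 P1:NH1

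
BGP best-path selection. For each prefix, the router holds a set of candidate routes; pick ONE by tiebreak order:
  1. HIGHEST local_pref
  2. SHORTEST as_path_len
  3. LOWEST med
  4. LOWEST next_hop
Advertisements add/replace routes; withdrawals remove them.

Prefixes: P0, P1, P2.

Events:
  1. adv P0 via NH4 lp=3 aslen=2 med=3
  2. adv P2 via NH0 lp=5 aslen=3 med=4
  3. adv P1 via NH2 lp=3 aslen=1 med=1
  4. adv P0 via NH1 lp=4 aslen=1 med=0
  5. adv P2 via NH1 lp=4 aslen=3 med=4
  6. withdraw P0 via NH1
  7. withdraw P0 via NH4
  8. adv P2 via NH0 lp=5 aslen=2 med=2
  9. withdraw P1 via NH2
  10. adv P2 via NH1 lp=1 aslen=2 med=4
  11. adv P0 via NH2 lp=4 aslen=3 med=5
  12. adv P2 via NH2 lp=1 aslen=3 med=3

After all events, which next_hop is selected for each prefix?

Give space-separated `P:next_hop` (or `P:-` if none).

Answer: P0:NH2 P1:- P2:NH0

Derivation:
Op 1: best P0=NH4 P1=- P2=-
Op 2: best P0=NH4 P1=- P2=NH0
Op 3: best P0=NH4 P1=NH2 P2=NH0
Op 4: best P0=NH1 P1=NH2 P2=NH0
Op 5: best P0=NH1 P1=NH2 P2=NH0
Op 6: best P0=NH4 P1=NH2 P2=NH0
Op 7: best P0=- P1=NH2 P2=NH0
Op 8: best P0=- P1=NH2 P2=NH0
Op 9: best P0=- P1=- P2=NH0
Op 10: best P0=- P1=- P2=NH0
Op 11: best P0=NH2 P1=- P2=NH0
Op 12: best P0=NH2 P1=- P2=NH0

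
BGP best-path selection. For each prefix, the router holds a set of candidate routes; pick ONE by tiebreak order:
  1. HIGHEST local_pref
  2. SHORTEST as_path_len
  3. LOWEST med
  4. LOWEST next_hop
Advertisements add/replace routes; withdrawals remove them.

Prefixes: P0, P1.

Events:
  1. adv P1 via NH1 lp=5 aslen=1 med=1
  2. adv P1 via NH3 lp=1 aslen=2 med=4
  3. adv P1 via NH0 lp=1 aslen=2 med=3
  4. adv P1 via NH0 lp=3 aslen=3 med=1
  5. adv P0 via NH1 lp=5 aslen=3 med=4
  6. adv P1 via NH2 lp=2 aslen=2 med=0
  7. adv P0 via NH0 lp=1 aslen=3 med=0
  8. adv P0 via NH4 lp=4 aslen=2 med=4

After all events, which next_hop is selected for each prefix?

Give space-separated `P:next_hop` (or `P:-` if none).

Answer: P0:NH1 P1:NH1

Derivation:
Op 1: best P0=- P1=NH1
Op 2: best P0=- P1=NH1
Op 3: best P0=- P1=NH1
Op 4: best P0=- P1=NH1
Op 5: best P0=NH1 P1=NH1
Op 6: best P0=NH1 P1=NH1
Op 7: best P0=NH1 P1=NH1
Op 8: best P0=NH1 P1=NH1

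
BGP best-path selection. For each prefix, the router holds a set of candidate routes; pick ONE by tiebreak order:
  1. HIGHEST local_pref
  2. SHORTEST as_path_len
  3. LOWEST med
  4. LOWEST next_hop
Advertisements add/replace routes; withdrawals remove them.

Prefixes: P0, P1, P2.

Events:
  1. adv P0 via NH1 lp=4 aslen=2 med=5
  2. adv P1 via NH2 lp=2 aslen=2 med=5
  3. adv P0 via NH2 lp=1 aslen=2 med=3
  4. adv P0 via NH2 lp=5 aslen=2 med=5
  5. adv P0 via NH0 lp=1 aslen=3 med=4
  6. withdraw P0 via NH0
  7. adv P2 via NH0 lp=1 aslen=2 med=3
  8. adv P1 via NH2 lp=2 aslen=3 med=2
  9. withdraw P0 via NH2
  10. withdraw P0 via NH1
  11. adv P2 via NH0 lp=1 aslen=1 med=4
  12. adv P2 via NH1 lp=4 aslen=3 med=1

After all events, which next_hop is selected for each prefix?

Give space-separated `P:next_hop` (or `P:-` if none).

Answer: P0:- P1:NH2 P2:NH1

Derivation:
Op 1: best P0=NH1 P1=- P2=-
Op 2: best P0=NH1 P1=NH2 P2=-
Op 3: best P0=NH1 P1=NH2 P2=-
Op 4: best P0=NH2 P1=NH2 P2=-
Op 5: best P0=NH2 P1=NH2 P2=-
Op 6: best P0=NH2 P1=NH2 P2=-
Op 7: best P0=NH2 P1=NH2 P2=NH0
Op 8: best P0=NH2 P1=NH2 P2=NH0
Op 9: best P0=NH1 P1=NH2 P2=NH0
Op 10: best P0=- P1=NH2 P2=NH0
Op 11: best P0=- P1=NH2 P2=NH0
Op 12: best P0=- P1=NH2 P2=NH1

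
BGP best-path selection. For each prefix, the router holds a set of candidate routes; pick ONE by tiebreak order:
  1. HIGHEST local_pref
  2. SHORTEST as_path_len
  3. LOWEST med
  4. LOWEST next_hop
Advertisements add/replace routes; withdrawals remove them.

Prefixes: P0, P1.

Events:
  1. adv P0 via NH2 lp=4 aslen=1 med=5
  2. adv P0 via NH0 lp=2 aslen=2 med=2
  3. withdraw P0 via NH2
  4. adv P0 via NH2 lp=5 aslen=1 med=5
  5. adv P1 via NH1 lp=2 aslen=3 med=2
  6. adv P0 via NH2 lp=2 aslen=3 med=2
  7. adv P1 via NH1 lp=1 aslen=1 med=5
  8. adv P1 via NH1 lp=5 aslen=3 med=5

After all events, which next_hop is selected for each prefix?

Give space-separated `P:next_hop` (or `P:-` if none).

Answer: P0:NH0 P1:NH1

Derivation:
Op 1: best P0=NH2 P1=-
Op 2: best P0=NH2 P1=-
Op 3: best P0=NH0 P1=-
Op 4: best P0=NH2 P1=-
Op 5: best P0=NH2 P1=NH1
Op 6: best P0=NH0 P1=NH1
Op 7: best P0=NH0 P1=NH1
Op 8: best P0=NH0 P1=NH1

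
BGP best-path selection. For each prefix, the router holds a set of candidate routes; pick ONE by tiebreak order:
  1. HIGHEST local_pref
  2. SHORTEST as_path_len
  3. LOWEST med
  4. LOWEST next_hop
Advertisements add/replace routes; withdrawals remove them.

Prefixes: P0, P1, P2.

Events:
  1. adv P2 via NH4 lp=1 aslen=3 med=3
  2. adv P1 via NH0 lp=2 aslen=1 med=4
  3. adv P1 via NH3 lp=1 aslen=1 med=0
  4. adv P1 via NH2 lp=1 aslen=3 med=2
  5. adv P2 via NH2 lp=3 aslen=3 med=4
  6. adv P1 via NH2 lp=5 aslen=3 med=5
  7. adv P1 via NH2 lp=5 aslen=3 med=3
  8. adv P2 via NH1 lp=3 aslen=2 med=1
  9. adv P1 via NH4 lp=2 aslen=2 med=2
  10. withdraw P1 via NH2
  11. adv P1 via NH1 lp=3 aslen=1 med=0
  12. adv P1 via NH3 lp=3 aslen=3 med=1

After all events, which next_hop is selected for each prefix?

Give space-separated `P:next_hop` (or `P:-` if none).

Answer: P0:- P1:NH1 P2:NH1

Derivation:
Op 1: best P0=- P1=- P2=NH4
Op 2: best P0=- P1=NH0 P2=NH4
Op 3: best P0=- P1=NH0 P2=NH4
Op 4: best P0=- P1=NH0 P2=NH4
Op 5: best P0=- P1=NH0 P2=NH2
Op 6: best P0=- P1=NH2 P2=NH2
Op 7: best P0=- P1=NH2 P2=NH2
Op 8: best P0=- P1=NH2 P2=NH1
Op 9: best P0=- P1=NH2 P2=NH1
Op 10: best P0=- P1=NH0 P2=NH1
Op 11: best P0=- P1=NH1 P2=NH1
Op 12: best P0=- P1=NH1 P2=NH1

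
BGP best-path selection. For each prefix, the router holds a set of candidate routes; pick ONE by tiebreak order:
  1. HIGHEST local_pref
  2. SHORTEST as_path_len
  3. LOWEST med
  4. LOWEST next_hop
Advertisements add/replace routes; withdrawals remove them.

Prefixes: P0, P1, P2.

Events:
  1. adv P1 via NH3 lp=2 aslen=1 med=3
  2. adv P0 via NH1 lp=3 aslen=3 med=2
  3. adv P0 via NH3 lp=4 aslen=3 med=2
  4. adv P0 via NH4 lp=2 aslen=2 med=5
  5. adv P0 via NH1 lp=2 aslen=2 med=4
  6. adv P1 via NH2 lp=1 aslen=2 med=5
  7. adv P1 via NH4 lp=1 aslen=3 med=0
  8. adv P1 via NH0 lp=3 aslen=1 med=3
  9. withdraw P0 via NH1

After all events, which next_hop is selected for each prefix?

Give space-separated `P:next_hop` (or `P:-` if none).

Answer: P0:NH3 P1:NH0 P2:-

Derivation:
Op 1: best P0=- P1=NH3 P2=-
Op 2: best P0=NH1 P1=NH3 P2=-
Op 3: best P0=NH3 P1=NH3 P2=-
Op 4: best P0=NH3 P1=NH3 P2=-
Op 5: best P0=NH3 P1=NH3 P2=-
Op 6: best P0=NH3 P1=NH3 P2=-
Op 7: best P0=NH3 P1=NH3 P2=-
Op 8: best P0=NH3 P1=NH0 P2=-
Op 9: best P0=NH3 P1=NH0 P2=-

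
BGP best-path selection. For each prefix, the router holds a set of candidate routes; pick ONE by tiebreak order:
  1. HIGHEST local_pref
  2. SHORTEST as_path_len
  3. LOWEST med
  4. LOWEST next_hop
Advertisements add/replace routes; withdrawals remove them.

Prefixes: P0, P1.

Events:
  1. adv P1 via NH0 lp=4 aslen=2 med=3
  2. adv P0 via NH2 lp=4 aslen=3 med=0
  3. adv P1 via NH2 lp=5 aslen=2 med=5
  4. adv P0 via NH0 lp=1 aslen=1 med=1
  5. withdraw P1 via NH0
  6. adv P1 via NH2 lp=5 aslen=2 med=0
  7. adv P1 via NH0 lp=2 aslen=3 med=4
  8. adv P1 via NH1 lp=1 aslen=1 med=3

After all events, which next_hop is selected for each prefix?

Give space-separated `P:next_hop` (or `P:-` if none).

Op 1: best P0=- P1=NH0
Op 2: best P0=NH2 P1=NH0
Op 3: best P0=NH2 P1=NH2
Op 4: best P0=NH2 P1=NH2
Op 5: best P0=NH2 P1=NH2
Op 6: best P0=NH2 P1=NH2
Op 7: best P0=NH2 P1=NH2
Op 8: best P0=NH2 P1=NH2

Answer: P0:NH2 P1:NH2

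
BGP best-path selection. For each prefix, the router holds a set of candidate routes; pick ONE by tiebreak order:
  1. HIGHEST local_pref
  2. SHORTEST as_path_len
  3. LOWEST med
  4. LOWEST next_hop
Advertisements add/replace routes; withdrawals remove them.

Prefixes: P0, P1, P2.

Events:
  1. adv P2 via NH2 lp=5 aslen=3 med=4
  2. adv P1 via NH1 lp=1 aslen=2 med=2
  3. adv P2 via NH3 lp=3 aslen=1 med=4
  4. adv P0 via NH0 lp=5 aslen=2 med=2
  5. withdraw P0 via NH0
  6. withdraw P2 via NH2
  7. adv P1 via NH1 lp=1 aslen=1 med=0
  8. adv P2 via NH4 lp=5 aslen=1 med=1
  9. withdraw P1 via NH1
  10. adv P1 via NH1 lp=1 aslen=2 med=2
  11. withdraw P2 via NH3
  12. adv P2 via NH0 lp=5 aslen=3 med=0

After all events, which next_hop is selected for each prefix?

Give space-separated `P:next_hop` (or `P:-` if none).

Op 1: best P0=- P1=- P2=NH2
Op 2: best P0=- P1=NH1 P2=NH2
Op 3: best P0=- P1=NH1 P2=NH2
Op 4: best P0=NH0 P1=NH1 P2=NH2
Op 5: best P0=- P1=NH1 P2=NH2
Op 6: best P0=- P1=NH1 P2=NH3
Op 7: best P0=- P1=NH1 P2=NH3
Op 8: best P0=- P1=NH1 P2=NH4
Op 9: best P0=- P1=- P2=NH4
Op 10: best P0=- P1=NH1 P2=NH4
Op 11: best P0=- P1=NH1 P2=NH4
Op 12: best P0=- P1=NH1 P2=NH4

Answer: P0:- P1:NH1 P2:NH4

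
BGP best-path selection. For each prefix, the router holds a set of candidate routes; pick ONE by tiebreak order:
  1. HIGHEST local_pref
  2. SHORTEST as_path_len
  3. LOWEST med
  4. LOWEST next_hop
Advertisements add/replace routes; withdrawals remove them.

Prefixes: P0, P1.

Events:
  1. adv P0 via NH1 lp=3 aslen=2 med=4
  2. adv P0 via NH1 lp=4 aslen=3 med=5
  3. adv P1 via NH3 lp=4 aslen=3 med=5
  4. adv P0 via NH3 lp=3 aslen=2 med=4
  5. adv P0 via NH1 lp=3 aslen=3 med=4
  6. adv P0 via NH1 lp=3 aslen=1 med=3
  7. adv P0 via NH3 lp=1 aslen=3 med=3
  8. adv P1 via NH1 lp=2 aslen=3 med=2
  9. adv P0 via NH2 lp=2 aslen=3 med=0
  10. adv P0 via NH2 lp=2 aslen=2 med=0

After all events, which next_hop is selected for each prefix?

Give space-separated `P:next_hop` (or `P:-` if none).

Op 1: best P0=NH1 P1=-
Op 2: best P0=NH1 P1=-
Op 3: best P0=NH1 P1=NH3
Op 4: best P0=NH1 P1=NH3
Op 5: best P0=NH3 P1=NH3
Op 6: best P0=NH1 P1=NH3
Op 7: best P0=NH1 P1=NH3
Op 8: best P0=NH1 P1=NH3
Op 9: best P0=NH1 P1=NH3
Op 10: best P0=NH1 P1=NH3

Answer: P0:NH1 P1:NH3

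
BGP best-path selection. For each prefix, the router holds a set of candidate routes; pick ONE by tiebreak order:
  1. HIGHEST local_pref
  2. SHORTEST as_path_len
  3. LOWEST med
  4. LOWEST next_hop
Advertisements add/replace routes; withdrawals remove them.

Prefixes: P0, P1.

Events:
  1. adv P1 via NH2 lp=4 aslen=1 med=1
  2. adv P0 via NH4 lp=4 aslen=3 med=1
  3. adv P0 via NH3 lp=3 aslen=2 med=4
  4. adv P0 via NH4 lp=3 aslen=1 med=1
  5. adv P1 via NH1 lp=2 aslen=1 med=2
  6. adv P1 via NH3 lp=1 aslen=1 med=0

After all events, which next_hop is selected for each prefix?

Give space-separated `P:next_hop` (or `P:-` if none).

Op 1: best P0=- P1=NH2
Op 2: best P0=NH4 P1=NH2
Op 3: best P0=NH4 P1=NH2
Op 4: best P0=NH4 P1=NH2
Op 5: best P0=NH4 P1=NH2
Op 6: best P0=NH4 P1=NH2

Answer: P0:NH4 P1:NH2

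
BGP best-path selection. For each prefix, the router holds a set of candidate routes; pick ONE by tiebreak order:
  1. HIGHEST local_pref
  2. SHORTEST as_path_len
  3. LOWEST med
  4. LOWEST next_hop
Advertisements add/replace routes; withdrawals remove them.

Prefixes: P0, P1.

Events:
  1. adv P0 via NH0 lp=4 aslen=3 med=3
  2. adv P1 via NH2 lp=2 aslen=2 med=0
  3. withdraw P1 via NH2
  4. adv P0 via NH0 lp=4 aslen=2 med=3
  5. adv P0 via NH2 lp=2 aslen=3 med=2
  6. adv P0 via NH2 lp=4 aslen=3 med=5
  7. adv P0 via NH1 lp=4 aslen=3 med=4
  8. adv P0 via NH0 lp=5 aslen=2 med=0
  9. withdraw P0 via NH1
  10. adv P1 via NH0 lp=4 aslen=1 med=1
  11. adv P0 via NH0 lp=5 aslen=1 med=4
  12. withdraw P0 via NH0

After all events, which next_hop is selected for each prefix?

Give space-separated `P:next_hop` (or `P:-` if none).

Answer: P0:NH2 P1:NH0

Derivation:
Op 1: best P0=NH0 P1=-
Op 2: best P0=NH0 P1=NH2
Op 3: best P0=NH0 P1=-
Op 4: best P0=NH0 P1=-
Op 5: best P0=NH0 P1=-
Op 6: best P0=NH0 P1=-
Op 7: best P0=NH0 P1=-
Op 8: best P0=NH0 P1=-
Op 9: best P0=NH0 P1=-
Op 10: best P0=NH0 P1=NH0
Op 11: best P0=NH0 P1=NH0
Op 12: best P0=NH2 P1=NH0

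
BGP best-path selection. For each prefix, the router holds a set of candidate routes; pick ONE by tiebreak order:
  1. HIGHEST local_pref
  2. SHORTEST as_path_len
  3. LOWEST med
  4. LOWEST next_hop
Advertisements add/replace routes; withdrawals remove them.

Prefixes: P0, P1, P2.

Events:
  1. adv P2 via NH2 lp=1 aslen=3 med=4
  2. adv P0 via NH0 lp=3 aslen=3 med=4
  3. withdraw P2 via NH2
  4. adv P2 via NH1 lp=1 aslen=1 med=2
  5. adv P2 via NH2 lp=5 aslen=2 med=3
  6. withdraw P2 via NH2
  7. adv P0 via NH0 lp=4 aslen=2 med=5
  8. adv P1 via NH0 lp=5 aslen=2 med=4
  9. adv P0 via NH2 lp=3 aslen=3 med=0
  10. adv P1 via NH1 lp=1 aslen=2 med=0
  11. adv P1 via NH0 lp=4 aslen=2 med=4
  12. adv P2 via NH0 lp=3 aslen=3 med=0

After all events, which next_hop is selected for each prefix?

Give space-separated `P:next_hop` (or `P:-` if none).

Op 1: best P0=- P1=- P2=NH2
Op 2: best P0=NH0 P1=- P2=NH2
Op 3: best P0=NH0 P1=- P2=-
Op 4: best P0=NH0 P1=- P2=NH1
Op 5: best P0=NH0 P1=- P2=NH2
Op 6: best P0=NH0 P1=- P2=NH1
Op 7: best P0=NH0 P1=- P2=NH1
Op 8: best P0=NH0 P1=NH0 P2=NH1
Op 9: best P0=NH0 P1=NH0 P2=NH1
Op 10: best P0=NH0 P1=NH0 P2=NH1
Op 11: best P0=NH0 P1=NH0 P2=NH1
Op 12: best P0=NH0 P1=NH0 P2=NH0

Answer: P0:NH0 P1:NH0 P2:NH0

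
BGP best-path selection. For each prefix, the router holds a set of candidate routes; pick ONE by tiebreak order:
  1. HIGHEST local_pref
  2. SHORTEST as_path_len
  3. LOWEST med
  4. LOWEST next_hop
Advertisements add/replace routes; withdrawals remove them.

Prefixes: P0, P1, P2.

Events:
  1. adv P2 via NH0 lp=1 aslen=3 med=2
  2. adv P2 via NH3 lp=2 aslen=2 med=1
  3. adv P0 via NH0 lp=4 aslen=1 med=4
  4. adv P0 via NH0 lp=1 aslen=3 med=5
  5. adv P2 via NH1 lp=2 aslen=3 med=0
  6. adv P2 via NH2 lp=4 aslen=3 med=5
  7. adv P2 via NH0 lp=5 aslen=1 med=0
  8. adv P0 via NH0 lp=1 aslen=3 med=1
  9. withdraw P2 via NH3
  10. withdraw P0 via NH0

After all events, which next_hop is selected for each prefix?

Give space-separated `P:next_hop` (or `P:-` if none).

Answer: P0:- P1:- P2:NH0

Derivation:
Op 1: best P0=- P1=- P2=NH0
Op 2: best P0=- P1=- P2=NH3
Op 3: best P0=NH0 P1=- P2=NH3
Op 4: best P0=NH0 P1=- P2=NH3
Op 5: best P0=NH0 P1=- P2=NH3
Op 6: best P0=NH0 P1=- P2=NH2
Op 7: best P0=NH0 P1=- P2=NH0
Op 8: best P0=NH0 P1=- P2=NH0
Op 9: best P0=NH0 P1=- P2=NH0
Op 10: best P0=- P1=- P2=NH0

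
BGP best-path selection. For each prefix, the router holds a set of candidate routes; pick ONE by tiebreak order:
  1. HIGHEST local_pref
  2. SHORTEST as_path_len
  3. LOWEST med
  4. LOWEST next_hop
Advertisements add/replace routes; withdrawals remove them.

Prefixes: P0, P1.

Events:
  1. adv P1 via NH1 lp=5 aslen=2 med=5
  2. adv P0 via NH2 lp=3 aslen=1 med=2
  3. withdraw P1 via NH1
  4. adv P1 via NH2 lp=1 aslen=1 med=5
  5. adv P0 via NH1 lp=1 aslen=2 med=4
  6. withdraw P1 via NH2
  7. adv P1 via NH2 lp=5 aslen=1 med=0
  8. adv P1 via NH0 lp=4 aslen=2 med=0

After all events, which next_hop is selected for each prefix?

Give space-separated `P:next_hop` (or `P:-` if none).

Op 1: best P0=- P1=NH1
Op 2: best P0=NH2 P1=NH1
Op 3: best P0=NH2 P1=-
Op 4: best P0=NH2 P1=NH2
Op 5: best P0=NH2 P1=NH2
Op 6: best P0=NH2 P1=-
Op 7: best P0=NH2 P1=NH2
Op 8: best P0=NH2 P1=NH2

Answer: P0:NH2 P1:NH2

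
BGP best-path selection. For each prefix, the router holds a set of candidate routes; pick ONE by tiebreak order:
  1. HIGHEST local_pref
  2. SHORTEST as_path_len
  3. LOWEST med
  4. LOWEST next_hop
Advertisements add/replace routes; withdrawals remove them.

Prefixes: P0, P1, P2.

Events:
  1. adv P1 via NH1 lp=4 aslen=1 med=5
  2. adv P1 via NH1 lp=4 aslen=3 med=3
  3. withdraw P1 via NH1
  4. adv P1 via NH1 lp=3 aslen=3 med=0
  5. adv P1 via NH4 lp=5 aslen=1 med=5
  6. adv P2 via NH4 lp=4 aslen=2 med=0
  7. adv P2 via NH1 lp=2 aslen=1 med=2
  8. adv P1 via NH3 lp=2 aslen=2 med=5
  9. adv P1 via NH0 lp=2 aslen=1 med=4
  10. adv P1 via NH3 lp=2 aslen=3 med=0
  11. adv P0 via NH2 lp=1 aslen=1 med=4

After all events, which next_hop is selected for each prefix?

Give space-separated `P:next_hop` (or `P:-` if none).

Op 1: best P0=- P1=NH1 P2=-
Op 2: best P0=- P1=NH1 P2=-
Op 3: best P0=- P1=- P2=-
Op 4: best P0=- P1=NH1 P2=-
Op 5: best P0=- P1=NH4 P2=-
Op 6: best P0=- P1=NH4 P2=NH4
Op 7: best P0=- P1=NH4 P2=NH4
Op 8: best P0=- P1=NH4 P2=NH4
Op 9: best P0=- P1=NH4 P2=NH4
Op 10: best P0=- P1=NH4 P2=NH4
Op 11: best P0=NH2 P1=NH4 P2=NH4

Answer: P0:NH2 P1:NH4 P2:NH4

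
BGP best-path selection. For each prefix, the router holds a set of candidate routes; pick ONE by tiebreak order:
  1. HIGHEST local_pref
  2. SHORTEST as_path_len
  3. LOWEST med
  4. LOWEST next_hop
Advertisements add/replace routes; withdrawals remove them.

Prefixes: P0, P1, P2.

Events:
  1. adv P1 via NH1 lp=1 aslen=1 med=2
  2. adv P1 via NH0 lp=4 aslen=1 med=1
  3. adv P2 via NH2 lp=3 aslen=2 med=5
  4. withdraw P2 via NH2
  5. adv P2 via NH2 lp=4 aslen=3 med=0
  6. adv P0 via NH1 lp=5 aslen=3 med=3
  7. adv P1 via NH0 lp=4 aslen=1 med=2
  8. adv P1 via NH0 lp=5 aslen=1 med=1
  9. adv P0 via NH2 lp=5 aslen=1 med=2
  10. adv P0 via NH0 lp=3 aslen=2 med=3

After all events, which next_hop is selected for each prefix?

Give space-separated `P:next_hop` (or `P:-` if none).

Answer: P0:NH2 P1:NH0 P2:NH2

Derivation:
Op 1: best P0=- P1=NH1 P2=-
Op 2: best P0=- P1=NH0 P2=-
Op 3: best P0=- P1=NH0 P2=NH2
Op 4: best P0=- P1=NH0 P2=-
Op 5: best P0=- P1=NH0 P2=NH2
Op 6: best P0=NH1 P1=NH0 P2=NH2
Op 7: best P0=NH1 P1=NH0 P2=NH2
Op 8: best P0=NH1 P1=NH0 P2=NH2
Op 9: best P0=NH2 P1=NH0 P2=NH2
Op 10: best P0=NH2 P1=NH0 P2=NH2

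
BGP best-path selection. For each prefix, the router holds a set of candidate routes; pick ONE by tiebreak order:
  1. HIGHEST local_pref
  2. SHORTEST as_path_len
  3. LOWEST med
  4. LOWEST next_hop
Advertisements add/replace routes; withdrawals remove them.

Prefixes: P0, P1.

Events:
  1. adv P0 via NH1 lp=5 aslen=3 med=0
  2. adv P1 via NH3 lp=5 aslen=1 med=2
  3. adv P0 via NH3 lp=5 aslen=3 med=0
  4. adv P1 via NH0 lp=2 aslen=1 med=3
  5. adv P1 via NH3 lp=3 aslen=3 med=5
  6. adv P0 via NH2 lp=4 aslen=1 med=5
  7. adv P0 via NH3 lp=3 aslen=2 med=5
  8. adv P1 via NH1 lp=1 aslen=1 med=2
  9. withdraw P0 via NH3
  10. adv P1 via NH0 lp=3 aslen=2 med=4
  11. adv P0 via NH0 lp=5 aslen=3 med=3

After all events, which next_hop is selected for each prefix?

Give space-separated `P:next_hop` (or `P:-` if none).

Answer: P0:NH1 P1:NH0

Derivation:
Op 1: best P0=NH1 P1=-
Op 2: best P0=NH1 P1=NH3
Op 3: best P0=NH1 P1=NH3
Op 4: best P0=NH1 P1=NH3
Op 5: best P0=NH1 P1=NH3
Op 6: best P0=NH1 P1=NH3
Op 7: best P0=NH1 P1=NH3
Op 8: best P0=NH1 P1=NH3
Op 9: best P0=NH1 P1=NH3
Op 10: best P0=NH1 P1=NH0
Op 11: best P0=NH1 P1=NH0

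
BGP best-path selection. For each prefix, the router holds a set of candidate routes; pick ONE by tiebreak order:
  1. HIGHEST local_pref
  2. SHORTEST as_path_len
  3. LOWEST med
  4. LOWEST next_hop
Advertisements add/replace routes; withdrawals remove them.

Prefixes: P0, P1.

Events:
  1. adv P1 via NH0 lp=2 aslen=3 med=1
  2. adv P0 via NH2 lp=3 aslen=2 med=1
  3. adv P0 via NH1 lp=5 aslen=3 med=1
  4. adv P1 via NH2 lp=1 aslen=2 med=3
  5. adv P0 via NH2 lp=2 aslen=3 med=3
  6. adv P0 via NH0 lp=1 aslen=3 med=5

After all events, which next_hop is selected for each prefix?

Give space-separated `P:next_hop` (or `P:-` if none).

Answer: P0:NH1 P1:NH0

Derivation:
Op 1: best P0=- P1=NH0
Op 2: best P0=NH2 P1=NH0
Op 3: best P0=NH1 P1=NH0
Op 4: best P0=NH1 P1=NH0
Op 5: best P0=NH1 P1=NH0
Op 6: best P0=NH1 P1=NH0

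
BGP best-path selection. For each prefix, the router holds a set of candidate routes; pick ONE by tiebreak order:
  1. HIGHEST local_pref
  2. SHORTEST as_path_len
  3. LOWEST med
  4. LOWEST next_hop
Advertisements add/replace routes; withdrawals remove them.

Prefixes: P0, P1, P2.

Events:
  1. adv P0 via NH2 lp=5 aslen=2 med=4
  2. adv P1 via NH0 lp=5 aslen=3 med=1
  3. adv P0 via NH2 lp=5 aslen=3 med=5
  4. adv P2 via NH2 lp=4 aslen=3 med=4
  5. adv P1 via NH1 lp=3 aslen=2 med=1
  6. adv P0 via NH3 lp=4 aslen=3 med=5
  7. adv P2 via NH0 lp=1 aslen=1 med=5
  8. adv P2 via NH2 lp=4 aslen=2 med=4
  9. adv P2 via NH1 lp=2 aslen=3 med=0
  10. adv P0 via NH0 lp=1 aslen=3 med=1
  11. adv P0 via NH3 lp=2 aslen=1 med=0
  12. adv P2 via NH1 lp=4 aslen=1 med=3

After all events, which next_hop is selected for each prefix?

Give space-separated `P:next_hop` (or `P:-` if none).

Answer: P0:NH2 P1:NH0 P2:NH1

Derivation:
Op 1: best P0=NH2 P1=- P2=-
Op 2: best P0=NH2 P1=NH0 P2=-
Op 3: best P0=NH2 P1=NH0 P2=-
Op 4: best P0=NH2 P1=NH0 P2=NH2
Op 5: best P0=NH2 P1=NH0 P2=NH2
Op 6: best P0=NH2 P1=NH0 P2=NH2
Op 7: best P0=NH2 P1=NH0 P2=NH2
Op 8: best P0=NH2 P1=NH0 P2=NH2
Op 9: best P0=NH2 P1=NH0 P2=NH2
Op 10: best P0=NH2 P1=NH0 P2=NH2
Op 11: best P0=NH2 P1=NH0 P2=NH2
Op 12: best P0=NH2 P1=NH0 P2=NH1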